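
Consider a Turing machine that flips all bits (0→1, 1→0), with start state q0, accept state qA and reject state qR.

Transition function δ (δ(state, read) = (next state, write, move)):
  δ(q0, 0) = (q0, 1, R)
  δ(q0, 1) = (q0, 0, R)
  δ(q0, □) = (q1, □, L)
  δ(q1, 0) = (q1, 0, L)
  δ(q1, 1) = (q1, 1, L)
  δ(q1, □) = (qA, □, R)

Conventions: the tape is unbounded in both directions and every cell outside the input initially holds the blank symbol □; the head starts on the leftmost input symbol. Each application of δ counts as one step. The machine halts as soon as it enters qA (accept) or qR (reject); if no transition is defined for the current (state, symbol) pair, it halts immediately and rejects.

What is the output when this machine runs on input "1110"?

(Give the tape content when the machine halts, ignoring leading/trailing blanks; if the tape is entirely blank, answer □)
Step 0: [q0]1110 (head at position 0)
Step 1: δ(q0, 1) = (q0, 0, R)  ⊢  0[q0]110 (head at position 1)
Step 2: δ(q0, 1) = (q0, 0, R)  ⊢  00[q0]10 (head at position 2)
Step 3: δ(q0, 1) = (q0, 0, R)  ⊢  000[q0]0 (head at position 3)
Step 4: δ(q0, 0) = (q0, 1, R)  ⊢  0001[q0]□ (head at position 4)
Step 5: δ(q0, □) = (q1, □, L)  ⊢  000[q1]1□ (head at position 3)
Step 6: δ(q1, 1) = (q1, 1, L)  ⊢  00[q1]01□ (head at position 2)
Step 7: δ(q1, 0) = (q1, 0, L)  ⊢  0[q1]001□ (head at position 1)
Step 8: δ(q1, 0) = (q1, 0, L)  ⊢  [q1]0001□ (head at position 0)
Step 9: δ(q1, 0) = (q1, 0, L)  ⊢  [q1]□0001□ (head at position -1)
Step 10: δ(q1, □) = (qA, □, R)  ⊢  □[qA]0001□ (head at position 0)
The machine is in qA, so it halts and accepts.
Tape content when halted (ignoring surrounding blanks): 0001

Final answer: Output: 0001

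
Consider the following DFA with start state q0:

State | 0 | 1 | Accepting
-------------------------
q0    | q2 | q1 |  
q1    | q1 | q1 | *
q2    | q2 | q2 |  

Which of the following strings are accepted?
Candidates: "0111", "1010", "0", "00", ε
"0111": q0 → q2 → q2 → q2 → q2; q2 is not accepting → rejected
"1010": q0 → q1 → q1 → q1 → q1; q1 is accepting → accepted
"0": q0 → q2; q2 is not accepting → rejected
"00": q0 → q2 → q2; q2 is not accepting → rejected
ε: q0; q0 is not accepting → rejected

Final answer: "1010"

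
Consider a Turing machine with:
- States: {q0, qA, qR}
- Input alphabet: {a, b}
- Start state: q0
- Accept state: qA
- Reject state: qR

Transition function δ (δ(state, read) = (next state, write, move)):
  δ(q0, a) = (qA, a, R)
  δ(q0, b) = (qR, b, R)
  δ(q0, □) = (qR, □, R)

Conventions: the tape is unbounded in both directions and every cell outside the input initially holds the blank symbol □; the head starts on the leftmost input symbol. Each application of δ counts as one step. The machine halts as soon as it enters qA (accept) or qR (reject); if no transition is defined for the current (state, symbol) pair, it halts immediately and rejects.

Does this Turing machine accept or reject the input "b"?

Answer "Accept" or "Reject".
Step 0: [q0]b (head at position 0)
Step 1: δ(q0, b) = (qR, b, R)  ⊢  b[qR]□ (head at position 1)
The machine is in qR, so it halts and rejects.

Final answer: Reject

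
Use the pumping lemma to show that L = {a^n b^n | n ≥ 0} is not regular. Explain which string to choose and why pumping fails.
Language: L = {a^n b^n | n ≥ 0} (equal numbers of a's followed by b's)
Step 1: Assume for contradiction that L is regular, with pumping length p.
Step 2: Choose s = a^p b^p. Then s ∈ L (it has p a's followed by p b's) and |s| ≥ p.
Step 3: Consider any decomposition s = xyz with |xy| ≤ p and |y| > 0. Since |xy| ≤ p and the first p symbols of s are all a's, y = a^k for some k with 1 ≤ k ≤ p.
Step 4: Pumping up (i = 2): xy²z = a^(p+k) b^p, which has more a's than b's, so xy²z ∉ L.
This contradicts the pumping lemma, so L is not regular.

Final answer: Choose s = a^p b^p. Since |xy| ≤ p, y = a^k with k ≥ 1. Then xy²z = a^(p+k) b^p ∉ L.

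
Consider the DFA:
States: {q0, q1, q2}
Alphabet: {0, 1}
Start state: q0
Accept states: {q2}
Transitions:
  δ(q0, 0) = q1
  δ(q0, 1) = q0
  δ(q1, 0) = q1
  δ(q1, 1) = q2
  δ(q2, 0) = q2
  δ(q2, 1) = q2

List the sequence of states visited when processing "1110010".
Starting at q0
Read '1': q0 -> q0
Read '1': q0 -> q0
Read '1': q0 -> q0
Read '0': q0 -> q1
Read '0': q1 -> q1
Read '1': q1 -> q2
Read '0': q2 -> q2

Final answer: q0 -> q0 -> q0 -> q0 -> q1 -> q1 -> q2 -> q2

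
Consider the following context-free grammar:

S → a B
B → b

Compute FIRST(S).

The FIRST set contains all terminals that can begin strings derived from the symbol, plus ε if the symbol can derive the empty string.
S has the single production S → a B, whose right-hand side begins with the terminal a. So FIRST(S) = {a}.

Final answer: {a}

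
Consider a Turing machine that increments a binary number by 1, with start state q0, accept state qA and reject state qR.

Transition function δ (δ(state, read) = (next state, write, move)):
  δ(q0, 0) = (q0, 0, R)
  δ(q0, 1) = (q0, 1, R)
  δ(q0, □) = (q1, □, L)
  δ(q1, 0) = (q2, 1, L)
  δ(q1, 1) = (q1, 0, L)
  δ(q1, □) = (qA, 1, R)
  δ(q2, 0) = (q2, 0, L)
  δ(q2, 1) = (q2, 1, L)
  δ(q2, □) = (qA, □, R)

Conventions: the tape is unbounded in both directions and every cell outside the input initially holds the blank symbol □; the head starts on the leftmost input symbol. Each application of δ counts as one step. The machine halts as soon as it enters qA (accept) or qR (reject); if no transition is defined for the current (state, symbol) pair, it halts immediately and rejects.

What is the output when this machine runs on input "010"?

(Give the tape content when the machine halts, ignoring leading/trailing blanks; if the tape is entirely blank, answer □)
Step 0: [q0]010 (head at position 0)
Step 1: δ(q0, 0) = (q0, 0, R)  ⊢  0[q0]10 (head at position 1)
Step 2: δ(q0, 1) = (q0, 1, R)  ⊢  01[q0]0 (head at position 2)
Step 3: δ(q0, 0) = (q0, 0, R)  ⊢  010[q0]□ (head at position 3)
Step 4: δ(q0, □) = (q1, □, L)  ⊢  01[q1]0□ (head at position 2)
Step 5: δ(q1, 0) = (q2, 1, L)  ⊢  0[q2]11□ (head at position 1)
Step 6: δ(q2, 1) = (q2, 1, L)  ⊢  [q2]011□ (head at position 0)
Step 7: δ(q2, 0) = (q2, 0, L)  ⊢  [q2]□011□ (head at position -1)
Step 8: δ(q2, □) = (qA, □, R)  ⊢  □[qA]011□ (head at position 0)
The machine is in qA, so it halts and accepts.
Tape content when halted (ignoring surrounding blanks): 011

Final answer: Output: 011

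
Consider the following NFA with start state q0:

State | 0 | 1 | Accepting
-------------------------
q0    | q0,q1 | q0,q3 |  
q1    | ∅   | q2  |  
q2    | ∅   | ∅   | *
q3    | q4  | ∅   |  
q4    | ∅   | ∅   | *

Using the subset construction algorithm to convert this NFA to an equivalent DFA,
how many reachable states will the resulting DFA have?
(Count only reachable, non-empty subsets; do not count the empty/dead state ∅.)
Start subset: {q0}
{q0}: on 0 → {q0, q1}, on 1 → {q0, q3}
{q0, q1}: on 0 → {q0, q1}, on 1 → {q0, q2, q3}
{q0, q3}: on 0 → {q0, q1, q4}, on 1 → {q0, q3}
{q0, q2, q3}: on 0 → {q0, q1, q4}, on 1 → {q0, q3}
{q0, q1, q4}: on 0 → {q0, q1}, on 1 → {q0, q2, q3}
Reachable non-empty subsets: {q0}, {q0, q1}, {q0, q3}, {q0, q2, q3}, {q0, q1, q4} — 5 in total.

Final answer: 5 states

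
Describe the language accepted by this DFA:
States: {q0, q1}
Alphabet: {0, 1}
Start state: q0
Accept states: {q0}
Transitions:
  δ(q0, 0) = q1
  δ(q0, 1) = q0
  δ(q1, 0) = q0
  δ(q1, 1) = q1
Analyzing the DFA structure:
Start state: q0
Accept states: {q0}
Interpreting what each state remembers (checking against the transitions):
  q0: an even number of 0s has been read so far
  q1: an odd number of 0s has been read so far
  δ(q0, 0): in q0 (an even number of 0s has been read so far), after reading 0 we have: an odd number of 0s has been read so far → q1
  δ(q0, 1): in q0 (an even number of 0s has been read so far), after reading 1 we have: an even number of 0s has been read so far → q0
  δ(q1, 0): in q1 (an odd number of 0s has been read so far), after reading 0 we have: an even number of 0s has been read so far → q0
  δ(q1, 1): in q1 (an odd number of 0s has been read so far), after reading 1 we have: an odd number of 0s has been read so far → q1
A string is accepted iff it ends in {q0}, i.e. an even number of 0s has been read so far.
Language: All binary strings with an even number of 0s

Final answer: All binary strings with an even number of 0s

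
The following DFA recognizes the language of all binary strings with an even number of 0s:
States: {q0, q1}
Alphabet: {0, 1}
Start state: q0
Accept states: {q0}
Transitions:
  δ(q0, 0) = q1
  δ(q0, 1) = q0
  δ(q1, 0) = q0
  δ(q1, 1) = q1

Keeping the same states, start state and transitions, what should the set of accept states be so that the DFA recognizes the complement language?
The DFA is complete (every state has a transition on every symbol), so the complement
is recognized by the same DFA with accepting and non-accepting states swapped.
Original accept states: {q0}
Complement accept states = All states - Original accept states
= {q0, q1} - {q0}
= {q1}
Complement language: strings with an ODD number of 0s

Final answer: {q1}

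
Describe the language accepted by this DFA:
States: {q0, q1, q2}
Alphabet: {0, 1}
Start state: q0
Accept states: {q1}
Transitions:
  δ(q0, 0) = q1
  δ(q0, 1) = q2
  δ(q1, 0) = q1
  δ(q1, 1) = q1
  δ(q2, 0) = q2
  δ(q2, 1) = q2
Analyzing the DFA structure:
Start state: q0
Accept states: {q1}
Interpreting what each state remembers (checking against the transitions):
  q0: nothing has been read yet
  q1: the first symbol was 0
  q2: the first symbol was 1 (trap state)
  δ(q0, 0): in q0 (nothing has been read yet), after reading 0 we have: the first symbol was 0 → q1
  δ(q0, 1): in q0 (nothing has been read yet), after reading 1 we have: the first symbol was 1 (trap state) → q2
  δ(q1, 0): in q1 (the first symbol was 0), after reading 0 we have: the first symbol was 0 → q1
  δ(q1, 1): in q1 (the first symbol was 0), after reading 1 we have: the first symbol was 0 → q1
  δ(q2, 0): in q2 (the first symbol was 1 (trap state)), after reading 0 we have: the first symbol was 1 (trap state) → q2
  δ(q2, 1): in q2 (the first symbol was 1 (trap state)), after reading 1 we have: the first symbol was 1 (trap state) → q2
A string is accepted iff it ends in {q1}, i.e. the first symbol was 0.
Language: All binary strings starting with 0

Final answer: All binary strings starting with 0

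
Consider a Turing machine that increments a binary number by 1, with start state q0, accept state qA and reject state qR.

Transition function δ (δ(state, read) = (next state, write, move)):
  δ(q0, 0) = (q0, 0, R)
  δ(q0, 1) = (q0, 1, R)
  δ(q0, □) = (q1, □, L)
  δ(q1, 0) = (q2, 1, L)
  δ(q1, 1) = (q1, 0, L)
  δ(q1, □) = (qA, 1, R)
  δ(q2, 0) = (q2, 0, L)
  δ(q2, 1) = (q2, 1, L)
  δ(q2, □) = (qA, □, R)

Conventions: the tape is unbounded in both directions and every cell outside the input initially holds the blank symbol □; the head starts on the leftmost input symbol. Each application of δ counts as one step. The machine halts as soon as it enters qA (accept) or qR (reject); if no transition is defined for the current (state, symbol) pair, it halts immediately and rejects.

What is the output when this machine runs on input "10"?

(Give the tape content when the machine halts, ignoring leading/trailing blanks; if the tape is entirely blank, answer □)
Step 0: [q0]10 (head at position 0)
Step 1: δ(q0, 1) = (q0, 1, R)  ⊢  1[q0]0 (head at position 1)
Step 2: δ(q0, 0) = (q0, 0, R)  ⊢  10[q0]□ (head at position 2)
Step 3: δ(q0, □) = (q1, □, L)  ⊢  1[q1]0□ (head at position 1)
Step 4: δ(q1, 0) = (q2, 1, L)  ⊢  [q2]11□ (head at position 0)
Step 5: δ(q2, 1) = (q2, 1, L)  ⊢  [q2]□11□ (head at position -1)
Step 6: δ(q2, □) = (qA, □, R)  ⊢  □[qA]11□ (head at position 0)
The machine is in qA, so it halts and accepts.
Tape content when halted (ignoring surrounding blanks): 11

Final answer: Output: 11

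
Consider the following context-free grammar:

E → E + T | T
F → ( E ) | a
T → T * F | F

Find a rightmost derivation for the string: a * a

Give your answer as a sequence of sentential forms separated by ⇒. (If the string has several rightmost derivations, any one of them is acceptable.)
Start with E.
Step 1: the rightmost non-terminal is E; apply E → T:  T
Step 2: the rightmost non-terminal is T; apply T → T * F:  T * F
Step 3: the rightmost non-terminal is F; apply F → a:  T * a
Step 4: the rightmost non-terminal is T; apply T → F:  F * a
Step 5: the rightmost non-terminal is F; apply F → a:  a * a

Final answer: E ⇒ T ⇒ T * F ⇒ T * a ⇒ F * a ⇒ a * a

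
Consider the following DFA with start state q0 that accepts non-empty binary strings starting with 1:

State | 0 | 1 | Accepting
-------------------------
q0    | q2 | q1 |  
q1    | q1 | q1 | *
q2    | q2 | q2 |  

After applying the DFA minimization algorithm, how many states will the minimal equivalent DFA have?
All 3 states are reachable from q0, so none can be removed as unreachable.
Table-filling: first mark every (accepting, non-accepting) pair as distinguishable (accepting: {q1}; non-accepting: {q0, q2}).
Round 1: (q0, q2) on '1' go to q1 and q2, already distinguishable → mark.
Every pair of states is distinguishable, so the DFA is already minimal.
Equivalence classes: {q0}, {q1}, {q2} → 3 states.

Final answer: 3 states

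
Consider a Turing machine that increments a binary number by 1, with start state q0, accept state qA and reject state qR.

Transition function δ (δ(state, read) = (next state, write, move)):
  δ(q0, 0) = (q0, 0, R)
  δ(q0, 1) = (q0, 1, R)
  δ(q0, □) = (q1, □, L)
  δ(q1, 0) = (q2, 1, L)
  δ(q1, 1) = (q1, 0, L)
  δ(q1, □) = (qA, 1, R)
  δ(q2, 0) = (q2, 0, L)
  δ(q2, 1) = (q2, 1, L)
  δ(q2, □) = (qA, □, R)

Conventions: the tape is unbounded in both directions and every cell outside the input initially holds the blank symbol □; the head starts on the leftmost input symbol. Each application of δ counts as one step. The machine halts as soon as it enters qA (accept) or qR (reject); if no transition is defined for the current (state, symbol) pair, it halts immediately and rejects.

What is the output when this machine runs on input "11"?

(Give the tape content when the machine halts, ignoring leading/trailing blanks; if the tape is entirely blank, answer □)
Step 0: [q0]11 (head at position 0)
Step 1: δ(q0, 1) = (q0, 1, R)  ⊢  1[q0]1 (head at position 1)
Step 2: δ(q0, 1) = (q0, 1, R)  ⊢  11[q0]□ (head at position 2)
Step 3: δ(q0, □) = (q1, □, L)  ⊢  1[q1]1□ (head at position 1)
Step 4: δ(q1, 1) = (q1, 0, L)  ⊢  [q1]10□ (head at position 0)
Step 5: δ(q1, 1) = (q1, 0, L)  ⊢  [q1]□00□ (head at position -1)
Step 6: δ(q1, □) = (qA, 1, R)  ⊢  1[qA]00□ (head at position 0)
The machine is in qA, so it halts and accepts.
Tape content when halted (ignoring surrounding blanks): 100

Final answer: Output: 100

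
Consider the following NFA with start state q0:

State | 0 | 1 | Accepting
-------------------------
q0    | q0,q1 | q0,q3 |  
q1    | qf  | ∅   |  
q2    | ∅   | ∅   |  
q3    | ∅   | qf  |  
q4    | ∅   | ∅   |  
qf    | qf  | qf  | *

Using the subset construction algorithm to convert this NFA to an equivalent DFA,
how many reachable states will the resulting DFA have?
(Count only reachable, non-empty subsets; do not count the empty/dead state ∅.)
Start subset: {q0}
{q0}: on 0 → {q0, q1}, on 1 → {q0, q3}
{q0, q1}: on 0 → {q0, q1, qf}, on 1 → {q0, q3}
{q0, q3}: on 0 → {q0, q1}, on 1 → {q0, q3, qf}
{q0, q1, qf}: on 0 → {q0, q1, qf}, on 1 → {q0, q3, qf}
{q0, q3, qf}: on 0 → {q0, q1, qf}, on 1 → {q0, q3, qf}
Reachable non-empty subsets: {q0}, {q0, q1}, {q0, q3}, {q0, q1, qf}, {q0, q3, qf} — 5 in total.

Final answer: 5 states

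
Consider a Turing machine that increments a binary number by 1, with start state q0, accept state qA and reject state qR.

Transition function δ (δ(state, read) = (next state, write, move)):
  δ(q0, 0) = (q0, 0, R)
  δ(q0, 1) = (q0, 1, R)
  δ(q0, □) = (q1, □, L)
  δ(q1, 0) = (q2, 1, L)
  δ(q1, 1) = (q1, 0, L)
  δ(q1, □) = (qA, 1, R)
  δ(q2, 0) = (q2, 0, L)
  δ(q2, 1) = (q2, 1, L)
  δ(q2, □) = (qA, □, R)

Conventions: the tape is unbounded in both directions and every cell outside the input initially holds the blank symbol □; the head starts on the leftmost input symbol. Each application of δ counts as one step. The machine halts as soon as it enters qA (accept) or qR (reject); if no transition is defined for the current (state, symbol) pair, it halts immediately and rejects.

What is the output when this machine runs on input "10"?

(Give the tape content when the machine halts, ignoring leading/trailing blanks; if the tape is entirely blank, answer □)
Step 0: [q0]10 (head at position 0)
Step 1: δ(q0, 1) = (q0, 1, R)  ⊢  1[q0]0 (head at position 1)
Step 2: δ(q0, 0) = (q0, 0, R)  ⊢  10[q0]□ (head at position 2)
Step 3: δ(q0, □) = (q1, □, L)  ⊢  1[q1]0□ (head at position 1)
Step 4: δ(q1, 0) = (q2, 1, L)  ⊢  [q2]11□ (head at position 0)
Step 5: δ(q2, 1) = (q2, 1, L)  ⊢  [q2]□11□ (head at position -1)
Step 6: δ(q2, □) = (qA, □, R)  ⊢  □[qA]11□ (head at position 0)
The machine is in qA, so it halts and accepts.
Tape content when halted (ignoring surrounding blanks): 11

Final answer: Output: 11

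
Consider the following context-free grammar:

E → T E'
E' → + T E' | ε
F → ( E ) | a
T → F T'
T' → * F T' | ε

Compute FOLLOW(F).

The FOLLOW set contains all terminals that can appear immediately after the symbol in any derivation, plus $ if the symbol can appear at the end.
Useful FIRST sets: FIRST(E') = {+, ε}, FIRST(T') = {*, ε} (both E' and T' are nullable).
FOLLOW(E): E is the start symbol → $; E appears in F → ( E ) followed by ')' → FOLLOW(E) = {), $}.
FOLLOW(E'): E' appears at the right end of E → T E' and of E' → + T E', so FOLLOW(E') ⊇ FOLLOW(E) (the second occurrence adds nothing new). FOLLOW(E') = {), $}.
FOLLOW(T): in E → T E' and E' → + T E', T is followed by E': add FIRST(E') minus ε = {+}; since E' is nullable, also add FOLLOW(E) and FOLLOW(E') = {), $}. FOLLOW(T) = {+, ), $}.
FOLLOW(T'): T' appears at the right end of T → F T' and of T' → * F T', so FOLLOW(T') = FOLLOW(T) = {+, ), $}.
FOLLOW(F): in T → F T' and T' → * F T', F is followed by T': add FIRST(T') minus ε = {*}; since T' is nullable, also add FOLLOW(T) and FOLLOW(T') = {+, ), $}. FOLLOW(F) = {*, +, ), $}.

Final answer: {$, ), *, +}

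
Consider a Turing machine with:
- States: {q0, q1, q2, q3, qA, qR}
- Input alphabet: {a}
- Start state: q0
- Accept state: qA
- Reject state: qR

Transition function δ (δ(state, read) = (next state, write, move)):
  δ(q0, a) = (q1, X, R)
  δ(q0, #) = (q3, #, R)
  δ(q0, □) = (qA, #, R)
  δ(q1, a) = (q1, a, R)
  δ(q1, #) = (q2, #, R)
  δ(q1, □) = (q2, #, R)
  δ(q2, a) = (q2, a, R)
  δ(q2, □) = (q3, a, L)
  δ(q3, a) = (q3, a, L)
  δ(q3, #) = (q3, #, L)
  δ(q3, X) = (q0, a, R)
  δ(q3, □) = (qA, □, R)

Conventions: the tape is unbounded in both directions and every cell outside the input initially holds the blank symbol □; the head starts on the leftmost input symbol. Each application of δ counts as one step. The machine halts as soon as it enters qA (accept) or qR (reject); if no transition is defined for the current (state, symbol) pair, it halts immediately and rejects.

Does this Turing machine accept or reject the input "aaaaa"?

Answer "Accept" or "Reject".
Trace (configuration after each step, as tape_left[state]tape_right with head position):
Step 0: [q0]aaaaa (head at position 0)
Step 1: X[q1]aaaa (head 1)
Step 2: Xa[q1]aaa (head 2)
Step 3: Xaa[q1]aa (head 3)
Step 4: Xaaa[q1]a (head 4)
Step 5: Xaaaa[q1]□ (head 5)
Step 6: Xaaaa#[q2]□ (head 6)
Step 7: Xaaaa[q3]#a (head 5)
Step 8: Xaaa[q3]a#a (head 4)
Step 9: Xaa[q3]aa#a (head 3)
Step 10: Xa[q3]aaa#a (head 2)
Step 11: X[q3]aaaa#a (head 1)
Step 12: [q3]Xaaaa#a (head 0)
Step 13: a[q0]aaaa#a (head 1)
Step 14: aX[q1]aaa#a (head 2)
Step 15: aXa[q1]aa#a (head 3)
Step 16: aXaa[q1]a#a (head 4)
Step 17: aXaaa[q1]#a (head 5)
Step 18: aXaaa#[q2]a (head 6)
Step 19: aXaaa#a[q2]□ (head 7)
Step 20: aXaaa#[q3]aa (head 6)
Step 21: aXaaa[q3]#aa (head 5)
Step 22: aXaa[q3]a#aa (head 4)
Step 23: aXa[q3]aa#aa (head 3)
Step 24: aX[q3]aaa#aa (head 2)
Step 25: a[q3]Xaaa#aa (head 1)
Step 26: aa[q0]aaa#aa (head 2)
Step 27: aaX[q1]aa#aa (head 3)
Step 28: aaXa[q1]a#aa (head 4)
Step 29: aaXaa[q1]#aa (head 5)
Step 30: aaXaa#[q2]aa (head 6)
Step 31: aaXaa#a[q2]a (head 7)
Step 32: aaXaa#aa[q2]□ (head 8)
Step 33: aaXaa#a[q3]aa (head 7)
Step 34: aaXaa#[q3]aaa (head 6)
Step 35: aaXaa[q3]#aaa (head 5)
Step 36: aaXa[q3]a#aaa (head 4)
Step 37: aaX[q3]aa#aaa (head 3)
Step 38: aa[q3]Xaa#aaa (head 2)
Step 39: aaa[q0]aa#aaa (head 3)
Step 40: aaaX[q1]a#aaa (head 4)
Step 41: aaaXa[q1]#aaa (head 5)
Step 42: aaaXa#[q2]aaa (head 6)
Step 43: aaaXa#a[q2]aa (head 7)
Step 44: aaaXa#aa[q2]a (head 8)
Step 45: aaaXa#aaa[q2]□ (head 9)
Step 46: aaaXa#aa[q3]aa (head 8)
Step 47: aaaXa#a[q3]aaa (head 7)
Step 48: aaaXa#[q3]aaaa (head 6)
Step 49: aaaXa[q3]#aaaa (head 5)
Step 50: aaaX[q3]a#aaaa (head 4)
Step 51: aaa[q3]Xa#aaaa (head 3)
Step 52: aaaa[q0]a#aaaa (head 4)
Step 53: aaaaX[q1]#aaaa (head 5)
Step 54: aaaaX#[q2]aaaa (head 6)
Step 55: aaaaX#a[q2]aaa (head 7)
Step 56: aaaaX#aa[q2]aa (head 8)
Step 57: aaaaX#aaa[q2]a (head 9)
Step 58: aaaaX#aaaa[q2]□ (head 10)
Step 59: aaaaX#aaa[q3]aa (head 9)
Step 60: aaaaX#aa[q3]aaa (head 8)
Step 61: aaaaX#a[q3]aaaa (head 7)
Step 62: aaaaX#[q3]aaaaa (head 6)
Step 63: aaaaX[q3]#aaaaa (head 5)
Step 64: aaaa[q3]X#aaaaa (head 4)
Step 65: aaaaa[q0]#aaaaa (head 5)
Step 66: aaaaa#[q3]aaaaa (head 6)
Step 67: aaaaa[q3]#aaaaa (head 5)
Step 68: aaaa[q3]a#aaaaa (head 4)
Step 69: aaa[q3]aa#aaaaa (head 3)
Step 70: aa[q3]aaa#aaaaa (head 2)
Step 71: a[q3]aaaa#aaaaa (head 1)
Step 72: [q3]aaaaa#aaaaa (head 0)
Step 73: [q3]□aaaaa#aaaaa (head -1)
Step 74: □[qA]aaaaa#aaaaa (head 0)
The machine is in qA, so it halts and accepts.

Final answer: Accept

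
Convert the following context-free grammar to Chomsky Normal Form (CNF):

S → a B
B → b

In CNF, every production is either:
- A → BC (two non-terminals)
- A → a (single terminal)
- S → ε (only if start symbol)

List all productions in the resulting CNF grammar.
The grammar has no ε-productions or unit productions to eliminate.
S → a B has terminal a in a right-hand side of length ≥ 2: introduce T_a → a and use T_a in place of a.
B → b is already in CNF (single terminal) – keep it.
S → a B becomes S → T_a B.
Resulting CNF grammar (3 productions): T_a → a; B → b; S → T_a B

Final answer: T_a → a; B → b; S → T_a B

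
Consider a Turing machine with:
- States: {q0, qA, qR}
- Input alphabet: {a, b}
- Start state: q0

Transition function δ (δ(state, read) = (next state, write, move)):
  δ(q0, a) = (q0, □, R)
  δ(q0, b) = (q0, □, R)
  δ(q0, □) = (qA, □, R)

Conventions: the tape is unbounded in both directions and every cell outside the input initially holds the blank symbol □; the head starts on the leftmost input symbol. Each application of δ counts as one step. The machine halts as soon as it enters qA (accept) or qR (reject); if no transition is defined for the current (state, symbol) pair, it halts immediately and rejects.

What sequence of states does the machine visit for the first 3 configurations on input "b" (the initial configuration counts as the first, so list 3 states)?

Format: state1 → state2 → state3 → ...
Step 0: [q0]b (head at position 0)
Step 1: δ(q0, b) = (q0, □, R)  ⊢  □[q0]□ (head at position 1)
Step 2: δ(q0, □) = (qA, □, R)  ⊢  □□[qA]□ (head at position 2)
Reading off the states of these 3 configurations: q0 → q0 → qA

Final answer: q0 → q0 → qA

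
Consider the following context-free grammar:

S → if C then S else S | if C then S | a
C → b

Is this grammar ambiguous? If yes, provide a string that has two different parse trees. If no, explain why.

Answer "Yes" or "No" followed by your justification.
The 'dangling else' can attach to either if. Two leftmost derivations of  if b then if b then a else a:
  (1) S ⇒ if C then S else S ⇒ if b then S else S ⇒ if b then if C then S else S ⇒ if b then if b then S else S ⇒ if b then if b then a else S ⇒ if b then if b then a else a   (else belongs to the outer if)
  (2) S ⇒ if C then S ⇒ if b then S ⇒ if b then if C then S else S ⇒ if b then if b then S else S ⇒ if b then if b then a else S ⇒ if b then if b then a else a   (else belongs to the inner if)
Two distinct parse trees for the same string, so the grammar is ambiguous.

Final answer: Yes - the string 'if b then if b then a else a' has two distinct leftmost derivations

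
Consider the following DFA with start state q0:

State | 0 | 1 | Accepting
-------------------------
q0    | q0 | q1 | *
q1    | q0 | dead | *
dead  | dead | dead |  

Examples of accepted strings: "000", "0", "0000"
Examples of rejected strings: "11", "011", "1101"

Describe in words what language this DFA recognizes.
binary strings with no two consecutive 1s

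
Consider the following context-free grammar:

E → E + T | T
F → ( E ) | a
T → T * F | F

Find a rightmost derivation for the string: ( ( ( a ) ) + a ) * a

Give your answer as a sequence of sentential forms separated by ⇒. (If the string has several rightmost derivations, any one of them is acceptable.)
Start with E.
Step 1: the rightmost non-terminal is E; apply E → T:  T
Step 2: the rightmost non-terminal is T; apply T → T * F:  T * F
Step 3: the rightmost non-terminal is F; apply F → a:  T * a
Step 4: the rightmost non-terminal is T; apply T → F:  F * a
Step 5: the rightmost non-terminal is F; apply F → ( E ):  ( E ) * a
Step 6: the rightmost non-terminal is E; apply E → E + T:  ( E + T ) * a
Step 7: the rightmost non-terminal is T; apply T → F:  ( E + F ) * a
Step 8: the rightmost non-terminal is F; apply F → a:  ( E + a ) * a
Step 9: the rightmost non-terminal is E; apply E → T:  ( T + a ) * a
Step 10: the rightmost non-terminal is T; apply T → F:  ( F + a ) * a
Step 11: the rightmost non-terminal is F; apply F → ( E ):  ( ( E ) + a ) * a
Step 12: the rightmost non-terminal is E; apply E → T:  ( ( T ) + a ) * a
Step 13: the rightmost non-terminal is T; apply T → F:  ( ( F ) + a ) * a
Step 14: the rightmost non-terminal is F; apply F → ( E ):  ( ( ( E ) ) + a ) * a
Step 15: the rightmost non-terminal is E; apply E → T:  ( ( ( T ) ) + a ) * a
Step 16: the rightmost non-terminal is T; apply T → F:  ( ( ( F ) ) + a ) * a
Step 17: the rightmost non-terminal is F; apply F → a:  ( ( ( a ) ) + a ) * a

Final answer: E ⇒ T ⇒ T * F ⇒ T * a ⇒ F * a ⇒ ( E ) * a ⇒ ( E + T ) * a ⇒ ( E + F ) * a ⇒ ( E + a ) * a ⇒ ( T + a ) * a ⇒ ( F + a ) * a ⇒ ( ( E ) + a ) * a ⇒ ( ( T ) + a ) * a ⇒ ( ( F ) + a ) * a ⇒ ( ( ( E ) ) + a ) * a ⇒ ( ( ( T ) ) + a ) * a ⇒ ( ( ( F ) ) + a ) * a ⇒ ( ( ( a ) ) + a ) * a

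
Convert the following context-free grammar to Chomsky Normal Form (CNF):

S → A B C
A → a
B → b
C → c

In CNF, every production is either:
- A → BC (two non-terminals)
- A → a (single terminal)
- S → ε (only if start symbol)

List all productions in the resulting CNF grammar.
The grammar has no ε-productions or unit productions to eliminate.
A → a is already in CNF (single terminal) – keep it.
B → b is already in CNF (single terminal) – keep it.
C → c is already in CNF (single terminal) – keep it.
S → A B C has 3 symbols on the right: break it into binary productions S → A X0, X0 → B C.
Resulting CNF grammar (5 productions): A → a; B → b; C → c; S → A X0; X0 → B C

Final answer: A → a; B → b; C → c; S → A X0; X0 → B C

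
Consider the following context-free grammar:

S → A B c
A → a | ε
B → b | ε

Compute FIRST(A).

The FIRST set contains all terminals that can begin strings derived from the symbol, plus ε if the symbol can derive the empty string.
A → a contributes a; A → ε makes A nullable, contributing ε. FIRST(A) = {a, ε}.

Final answer: {a, ε}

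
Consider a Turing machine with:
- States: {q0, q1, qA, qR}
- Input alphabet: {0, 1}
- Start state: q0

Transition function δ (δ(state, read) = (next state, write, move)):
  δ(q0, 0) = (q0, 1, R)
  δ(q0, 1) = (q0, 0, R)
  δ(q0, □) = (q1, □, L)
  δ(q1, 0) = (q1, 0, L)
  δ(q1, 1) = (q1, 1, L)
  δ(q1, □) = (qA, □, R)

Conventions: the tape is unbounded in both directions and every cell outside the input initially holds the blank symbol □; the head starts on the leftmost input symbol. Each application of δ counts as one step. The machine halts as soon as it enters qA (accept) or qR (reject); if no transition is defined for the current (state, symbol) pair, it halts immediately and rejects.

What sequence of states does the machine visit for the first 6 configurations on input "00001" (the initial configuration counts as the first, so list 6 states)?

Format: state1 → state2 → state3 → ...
Step 0: [q0]00001 (head at position 0)
Step 1: δ(q0, 0) = (q0, 1, R)  ⊢  1[q0]0001 (head at position 1)
Step 2: δ(q0, 0) = (q0, 1, R)  ⊢  11[q0]001 (head at position 2)
Step 3: δ(q0, 0) = (q0, 1, R)  ⊢  111[q0]01 (head at position 3)
Step 4: δ(q0, 0) = (q0, 1, R)  ⊢  1111[q0]1 (head at position 4)
Step 5: δ(q0, 1) = (q0, 0, R)  ⊢  11110[q0]□ (head at position 5)
Reading off the states of these 6 configurations: q0 → q0 → q0 → q0 → q0 → q0

Final answer: q0 → q0 → q0 → q0 → q0 → q0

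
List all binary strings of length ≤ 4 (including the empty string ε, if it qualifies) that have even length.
Checking every binary string of length 0 to 4:
  Length 0: accepted: ε | rejected: (none)
  Length 1: accepted: (none) | rejected: 0, 1
  Length 2: accepted: 00, 01, 10, 11 | rejected: (none)
  Length 3: accepted: (none) | rejected: 000, 001, 010, 011, 100, 101, 110, 111
  Length 4: accepted: 0000, 0001, 0010, 0011, 0100, 0101, 0110, 0111, 1000, 1001, 1010, 1011, 1100, 1101, 1110, 1111 | rejected: (none)
Total: 21 string(s).

Final answer: ε, 00, 01, 10, 11, 0000, 0001, 0010, 0011, 0100, 0101, 0110, 0111, 1000, 1001, 1010, 1011, 1100, 1101, 1110, 1111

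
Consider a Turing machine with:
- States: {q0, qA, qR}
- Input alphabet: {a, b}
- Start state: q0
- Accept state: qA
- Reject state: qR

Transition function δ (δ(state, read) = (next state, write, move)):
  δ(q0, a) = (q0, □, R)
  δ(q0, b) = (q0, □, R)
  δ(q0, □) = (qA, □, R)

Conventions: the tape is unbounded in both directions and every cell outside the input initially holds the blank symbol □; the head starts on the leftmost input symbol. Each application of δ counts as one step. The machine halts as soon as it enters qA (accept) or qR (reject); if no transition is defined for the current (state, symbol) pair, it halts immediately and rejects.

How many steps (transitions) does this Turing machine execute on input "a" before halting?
Step 0: [q0]a (head at position 0)
Step 1: δ(q0, a) = (q0, □, R)  ⊢  □[q0]□ (head at position 1)
Step 2: δ(q0, □) = (qA, □, R)  ⊢  □□[qA]□ (head at position 2)
The machine is in qA, so it halts and accepts.
Number of transitions executed: 2.

Final answer: 2 steps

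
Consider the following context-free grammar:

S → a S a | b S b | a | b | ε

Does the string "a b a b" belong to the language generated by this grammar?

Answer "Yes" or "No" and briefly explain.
Every production places the same symbol at both ends (or yields a single symbol / ε), so every derived string is a palindrome. a b a b reversed is b a b a ≠ a b a b, so it is not a palindrome and cannot be derived (already the first step fails: the string starts with a but ends with b, so neither S → a S a nor S → b S b fits).

Final answer: No - no valid derivation exists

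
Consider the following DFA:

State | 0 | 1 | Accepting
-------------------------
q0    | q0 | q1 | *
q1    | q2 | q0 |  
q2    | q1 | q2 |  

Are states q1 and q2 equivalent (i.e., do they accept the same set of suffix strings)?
Try the suffix "1".
From q1: q1 → q0 — accepting.
From q2: q2 → q2 — not accepting.
The two states disagree on this suffix, so they are not equivalent.

Final answer: No. Distinguishing string: "1" - accepted from q1 but not from q2.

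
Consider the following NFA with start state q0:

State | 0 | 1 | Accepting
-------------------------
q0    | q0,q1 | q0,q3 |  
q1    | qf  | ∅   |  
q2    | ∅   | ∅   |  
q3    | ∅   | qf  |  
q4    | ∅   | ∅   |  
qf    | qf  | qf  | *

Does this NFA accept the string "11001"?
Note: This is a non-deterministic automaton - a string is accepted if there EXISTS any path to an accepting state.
Track the set of states the NFA could be in: start {q0}
Read '1': {q0} → {q0, q3}
Read '1': {q0, q3} → {q0, q3, qf}
Read '0': {q0, q3, qf} → {q0, q1, qf}
Read '0': {q0, q1, qf} → {q0, q1, qf}
Read '1': {q0, q1, qf} → {q0, q3, qf}
Final set {q0, q3, qf} contains accepting state(s) {qf} → accepted.

Final answer: Yes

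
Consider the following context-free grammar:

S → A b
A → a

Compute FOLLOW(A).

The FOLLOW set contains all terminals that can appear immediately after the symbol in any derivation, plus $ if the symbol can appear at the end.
A occurs only in S → A b, where it is immediately followed by the terminal b. So FOLLOW(A) = {b}.

Final answer: {b}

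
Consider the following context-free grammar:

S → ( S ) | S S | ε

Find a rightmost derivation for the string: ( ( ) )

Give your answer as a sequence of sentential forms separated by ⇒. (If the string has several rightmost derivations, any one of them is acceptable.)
Start with S.
Step 1: the rightmost non-terminal is S; apply S → ( S ):  ( S )
Step 2: the rightmost non-terminal is S; apply S → ( S ):  ( ( S ) )
Step 3: the rightmost non-terminal is S; apply S → ε:  ( ( ) )

Final answer: S ⇒ ( S ) ⇒ ( ( S ) ) ⇒ ( ( ) )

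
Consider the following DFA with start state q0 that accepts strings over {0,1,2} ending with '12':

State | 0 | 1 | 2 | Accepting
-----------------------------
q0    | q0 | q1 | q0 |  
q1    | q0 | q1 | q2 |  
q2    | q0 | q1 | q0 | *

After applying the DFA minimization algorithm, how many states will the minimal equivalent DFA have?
All 3 states are reachable from q0, so none can be removed as unreachable.
Table-filling: first mark every (accepting, non-accepting) pair as distinguishable (accepting: {q2}; non-accepting: {q0, q1}).
Round 1: (q0, q1) on '2' go to q0 and q2, already distinguishable → mark.
Every pair of states is distinguishable, so the DFA is already minimal.
Equivalence classes: {q0}, {q1}, {q2} → 3 states.

Final answer: 3 states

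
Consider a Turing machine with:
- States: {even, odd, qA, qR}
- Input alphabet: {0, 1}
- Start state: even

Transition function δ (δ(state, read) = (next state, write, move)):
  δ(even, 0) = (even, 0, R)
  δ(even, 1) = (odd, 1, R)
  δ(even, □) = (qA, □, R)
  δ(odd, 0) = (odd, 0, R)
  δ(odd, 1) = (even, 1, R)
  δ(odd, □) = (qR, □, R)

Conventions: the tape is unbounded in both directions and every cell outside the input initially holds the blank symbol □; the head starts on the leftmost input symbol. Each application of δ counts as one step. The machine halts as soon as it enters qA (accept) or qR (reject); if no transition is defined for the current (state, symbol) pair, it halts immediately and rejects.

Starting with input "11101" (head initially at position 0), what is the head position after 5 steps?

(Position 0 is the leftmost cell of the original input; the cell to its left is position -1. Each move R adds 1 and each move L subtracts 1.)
Step 0: [even]11101 (head at position 0)
Step 1: δ(even, 1) = (odd, 1, R)  ⊢  1[odd]1101 (head at position 1)
Step 2: δ(odd, 1) = (even, 1, R)  ⊢  11[even]101 (head at position 2)
Step 3: δ(even, 1) = (odd, 1, R)  ⊢  111[odd]01 (head at position 3)
Step 4: δ(odd, 0) = (odd, 0, R)  ⊢  1110[odd]1 (head at position 4)
Step 5: δ(odd, 1) = (even, 1, R)  ⊢  11101[even]□ (head at position 5)
Head position after 5 steps: 5

Final answer: Position 5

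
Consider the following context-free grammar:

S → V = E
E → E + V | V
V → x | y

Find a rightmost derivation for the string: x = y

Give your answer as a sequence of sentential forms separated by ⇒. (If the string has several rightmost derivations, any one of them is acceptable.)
Start with S.
Step 1: the rightmost non-terminal is S; apply S → V = E:  V = E
Step 2: the rightmost non-terminal is E; apply E → V:  V = V
Step 3: the rightmost non-terminal is V; apply V → y:  V = y
Step 4: the rightmost non-terminal is V; apply V → x:  x = y

Final answer: S ⇒ V = E ⇒ V = V ⇒ V = y ⇒ x = y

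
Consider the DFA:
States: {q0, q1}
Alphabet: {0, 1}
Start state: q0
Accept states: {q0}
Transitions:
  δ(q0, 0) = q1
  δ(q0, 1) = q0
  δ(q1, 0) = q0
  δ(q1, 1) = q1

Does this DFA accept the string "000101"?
Processing string "000101":
  q0 --0--> q1
  q1 --0--> q0
  q0 --0--> q1
  q1 --1--> q1
  q1 --0--> q0
  q0 --1--> q0
Final state: q0
Accept states: {q0}
q0 is an accept state, so the string is accepted.

Final answer: Yes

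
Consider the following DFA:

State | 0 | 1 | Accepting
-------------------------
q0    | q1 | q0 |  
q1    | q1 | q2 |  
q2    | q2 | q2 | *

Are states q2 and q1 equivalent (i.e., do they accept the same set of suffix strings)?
Try the suffix ε (the empty string).
From q2: q2 — accepting.
From q1: q1 — not accepting.
The two states disagree on this suffix, so they are not equivalent.

Final answer: No. Distinguishing string: ε (the empty string) - accepted from q2 but not from q1.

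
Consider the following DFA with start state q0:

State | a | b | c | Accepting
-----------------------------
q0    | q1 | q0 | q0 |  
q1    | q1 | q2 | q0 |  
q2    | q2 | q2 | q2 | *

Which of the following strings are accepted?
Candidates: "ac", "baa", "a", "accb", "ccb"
"ac": q0 → q1 → q0; q0 is not accepting → rejected
"baa": q0 → q0 → q1 → q1; q1 is not accepting → rejected
"a": q0 → q1; q1 is not accepting → rejected
"accb": q0 → q1 → q0 → q0 → q0; q0 is not accepting → rejected
"ccb": q0 → q0 → q0 → q0; q0 is not accepting → rejected

Final answer: None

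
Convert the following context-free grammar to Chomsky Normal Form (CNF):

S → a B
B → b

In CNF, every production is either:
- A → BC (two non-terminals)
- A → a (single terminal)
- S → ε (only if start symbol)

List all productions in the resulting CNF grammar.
The grammar has no ε-productions or unit productions to eliminate.
S → a B has terminal a in a right-hand side of length ≥ 2: introduce T_a → a and use T_a in place of a.
B → b is already in CNF (single terminal) – keep it.
S → a B becomes S → T_a B.
Resulting CNF grammar (3 productions): T_a → a; B → b; S → T_a B

Final answer: T_a → a; B → b; S → T_a B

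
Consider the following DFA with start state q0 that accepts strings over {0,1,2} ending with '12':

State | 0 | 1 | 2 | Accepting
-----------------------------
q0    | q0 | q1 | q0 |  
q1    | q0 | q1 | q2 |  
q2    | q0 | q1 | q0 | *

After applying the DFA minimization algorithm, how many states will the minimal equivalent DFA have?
All 3 states are reachable from q0, so none can be removed as unreachable.
Table-filling: first mark every (accepting, non-accepting) pair as distinguishable (accepting: {q2}; non-accepting: {q0, q1}).
Round 1: (q0, q1) on '2' go to q0 and q2, already distinguishable → mark.
Every pair of states is distinguishable, so the DFA is already minimal.
Equivalence classes: {q0}, {q1}, {q2} → 3 states.

Final answer: 3 states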